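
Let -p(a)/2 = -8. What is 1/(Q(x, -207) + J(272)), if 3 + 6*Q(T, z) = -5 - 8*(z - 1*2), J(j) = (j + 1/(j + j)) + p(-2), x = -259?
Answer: 1632/922627 ≈ 0.0017689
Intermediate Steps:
p(a) = 16 (p(a) = -2*(-8) = 16)
J(j) = 16 + j + 1/(2*j) (J(j) = (j + 1/(j + j)) + 16 = (j + 1/(2*j)) + 16 = 16 + j + 1/(2*j))
Q(T, z) = 4/3 - 4*z/3 (Q(T, z) = -½ + (-5 - 8*(z - 1*2))/6 = -½ + (-5 - 8*(z - 2))/6 = -½ + (-5 - 8*(-2 + z))/6 = -½ + (-5 + (16 - 8*z))/6 = -½ + (11 - 8*z)/6 = -½ + (11/6 - 4*z/3) = 4/3 - 4*z/3)
1/(Q(x, -207) + J(272)) = 1/((4/3 - 4/3*(-207)) + (16 + 272 + (½)/272)) = 1/((4/3 + 276) + (16 + 272 + (½)*(1/272))) = 1/(832/3 + (16 + 272 + 1/544)) = 1/(832/3 + 156673/544) = 1/(922627/1632) = 1632/922627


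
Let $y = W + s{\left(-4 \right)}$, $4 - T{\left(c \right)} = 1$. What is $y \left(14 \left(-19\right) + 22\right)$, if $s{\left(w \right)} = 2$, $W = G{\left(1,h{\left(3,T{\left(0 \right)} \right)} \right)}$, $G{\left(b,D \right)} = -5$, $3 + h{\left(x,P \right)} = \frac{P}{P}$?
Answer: $732$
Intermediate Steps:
$T{\left(c \right)} = 3$ ($T{\left(c \right)} = 4 - 1 = 3$)
$h{\left(x,P \right)} = -2$ ($h{\left(x,P \right)} = -3 + \frac{P}{P} = -3 + 1 = -2$)
$W = -5$
$y = -3$ ($y = -5 + 2 = -3$)
$y \left(14 \left(-19\right) + 22\right) = - 3 \left(14 \left(-19\right) + 22\right) = - 3 \left(-266 + 22\right) = \left(-3\right) \left(-244\right) = 732$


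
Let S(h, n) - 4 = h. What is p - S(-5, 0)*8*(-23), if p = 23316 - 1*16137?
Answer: 6995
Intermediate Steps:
S(h, n) = 4 + h
p = 7179 (p = 23316 - 16137 = 7179)
p - S(-5, 0)*8*(-23) = 7179 - (4 - 5)*8*(-23) = 7179 - (-1*8)*(-23) = 7179 - (-8)*(-23) = 7179 - 1*184 = 7179 - 184 = 6995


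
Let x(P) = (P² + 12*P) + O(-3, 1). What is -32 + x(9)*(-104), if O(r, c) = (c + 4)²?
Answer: -22288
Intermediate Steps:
O(r, c) = (4 + c)²
x(P) = 25 + P² + 12*P (x(P) = (P² + 12*P) + (4 + 1)² = (P² + 12*P) + 5² = (P² + 12*P) + 25 = 25 + P² + 12*P)
-32 + x(9)*(-104) = -32 + (25 + 9² + 12*9)*(-104) = -32 + (25 + 81 + 108)*(-104) = -32 + 214*(-104) = -32 - 22256 = -22288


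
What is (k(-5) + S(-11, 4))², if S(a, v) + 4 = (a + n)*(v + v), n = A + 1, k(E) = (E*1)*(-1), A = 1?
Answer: 5041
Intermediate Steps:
k(E) = -E (k(E) = E*(-1) = -E)
n = 2 (n = 1 + 1 = 2)
S(a, v) = -4 + 2*v*(2 + a) (S(a, v) = -4 + (a + 2)*(v + v) = -4 + (2 + a)*(2*v) = -4 + 2*v*(2 + a))
(k(-5) + S(-11, 4))² = (-1*(-5) + (-4 + 4*4 + 2*(-11)*4))² = (5 + (-4 + 16 - 88))² = (5 - 76)² = (-71)² = 5041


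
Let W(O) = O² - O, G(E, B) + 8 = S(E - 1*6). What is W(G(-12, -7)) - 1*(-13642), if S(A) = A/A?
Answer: 13698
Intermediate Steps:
S(A) = 1
G(E, B) = -7 (G(E, B) = -8 + 1 = -7)
W(G(-12, -7)) - 1*(-13642) = -7*(-1 - 7) - 1*(-13642) = -7*(-8) + 13642 = 56 + 13642 = 13698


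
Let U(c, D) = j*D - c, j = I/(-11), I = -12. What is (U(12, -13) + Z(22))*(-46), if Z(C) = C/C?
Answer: 12742/11 ≈ 1158.4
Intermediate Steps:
j = 12/11 (j = -12/(-11) = -12*(-1/11) = 12/11 ≈ 1.0909)
Z(C) = 1
U(c, D) = -c + 12*D/11 (U(c, D) = 12*D/11 - c = -c + 12*D/11)
(U(12, -13) + Z(22))*(-46) = ((-1*12 + (12/11)*(-13)) + 1)*(-46) = ((-12 - 156/11) + 1)*(-46) = (-288/11 + 1)*(-46) = -277/11*(-46) = 12742/11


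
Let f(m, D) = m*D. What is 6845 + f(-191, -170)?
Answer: 39315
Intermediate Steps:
f(m, D) = D*m
6845 + f(-191, -170) = 6845 - 170*(-191) = 6845 + 32470 = 39315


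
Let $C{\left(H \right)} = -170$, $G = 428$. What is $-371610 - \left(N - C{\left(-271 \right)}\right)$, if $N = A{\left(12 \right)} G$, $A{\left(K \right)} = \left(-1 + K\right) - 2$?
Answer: $-375632$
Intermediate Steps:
$A{\left(K \right)} = -3 + K$
$N = 3852$ ($N = \left(-3 + 12\right) 428 = 9 \cdot 428 = 3852$)
$-371610 - \left(N - C{\left(-271 \right)}\right) = -371610 - \left(3852 - -170\right) = -371610 - \left(3852 + 170\right) = -371610 - 4022 = -375632$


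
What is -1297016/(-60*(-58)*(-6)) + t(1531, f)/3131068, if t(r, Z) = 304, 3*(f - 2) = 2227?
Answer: 126907863769/2043021870 ≈ 62.118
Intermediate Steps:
f = 2233/3 (f = 2 + (⅓)*2227 = 2 + 2227/3 = 2233/3 ≈ 744.33)
-1297016/(-60*(-58)*(-6)) + t(1531, f)/3131068 = -1297016/(-60*(-58)*(-6)) + 304/3131068 = -1297016/(3480*(-6)) + 304*(1/3131068) = -1297016/(-20880) + 76/782767 = -1297016*(-1/20880) + 76/782767 = 162127/2610 + 76/782767 = 126907863769/2043021870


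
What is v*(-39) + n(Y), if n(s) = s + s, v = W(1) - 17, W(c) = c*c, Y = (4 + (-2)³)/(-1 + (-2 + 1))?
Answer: 628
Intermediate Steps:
Y = 2 (Y = (4 - 8)/(-1 - 1) = -4/(-2) = -4*(-½) = 2)
W(c) = c²
v = -16 (v = 1² - 17 = 1 - 17 = -16)
n(s) = 2*s
v*(-39) + n(Y) = -16*(-39) + 2*2 = 624 + 4 = 628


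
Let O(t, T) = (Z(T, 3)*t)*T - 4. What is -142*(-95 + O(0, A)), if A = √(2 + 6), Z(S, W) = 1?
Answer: 14058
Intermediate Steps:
A = 2*√2 (A = √8 = 2*√2 ≈ 2.8284)
O(t, T) = -4 + T*t (O(t, T) = (1*t)*T - 4 = t*T - 4 = T*t - 4 = -4 + T*t)
-142*(-95 + O(0, A)) = -142*(-95 + (-4 + (2*√2)*0)) = -142*(-95 + (-4 + 0)) = -142*(-95 - 4) = -142*(-99) = 14058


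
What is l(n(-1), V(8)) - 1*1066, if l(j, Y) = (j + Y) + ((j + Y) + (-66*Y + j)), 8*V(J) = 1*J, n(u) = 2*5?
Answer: -1100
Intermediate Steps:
n(u) = 10
V(J) = J/8 (V(J) = (1*J)/8 = J/8)
l(j, Y) = -64*Y + 3*j (l(j, Y) = (Y + j) + ((Y + j) + (j - 66*Y)) = (Y + j) + (-65*Y + 2*j) = -64*Y + 3*j)
l(n(-1), V(8)) - 1*1066 = (-8*8 + 3*10) - 1*1066 = (-64*1 + 30) - 1066 = (-64 + 30) - 1066 = -34 - 1066 = -1100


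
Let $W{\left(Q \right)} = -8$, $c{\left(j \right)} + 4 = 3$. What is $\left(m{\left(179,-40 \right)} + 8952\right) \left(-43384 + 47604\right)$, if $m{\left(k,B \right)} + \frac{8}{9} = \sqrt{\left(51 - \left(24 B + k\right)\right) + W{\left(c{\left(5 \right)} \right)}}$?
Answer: $\frac{339963200}{9} + 8440 \sqrt{206} \approx 3.7895 \cdot 10^{7}$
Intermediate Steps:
$c{\left(j \right)} = -1$ ($c{\left(j \right)} = -4 + 3 = -1$)
$m{\left(k,B \right)} = - \frac{8}{9} + \sqrt{43 - k - 24 B}$ ($m{\left(k,B \right)} = - \frac{8}{9} + \sqrt{\left(51 - \left(24 B + k\right)\right) - 8} = - \frac{8}{9} + \sqrt{\left(51 - \left(k + 24 B\right)\right) - 8} = - \frac{8}{9} + \sqrt{\left(51 - k - 24 B\right) - 8} = - \frac{8}{9} + \sqrt{43 - k - 24 B}$)
$\left(m{\left(179,-40 \right)} + 8952\right) \left(-43384 + 47604\right) = \left(\left(- \frac{8}{9} + \sqrt{43 - 179 - -960}\right) + 8952\right) \left(-43384 + 47604\right) = \left(\left(- \frac{8}{9} + \sqrt{43 - 179 + 960}\right) + 8952\right) 4220 = \left(\left(- \frac{8}{9} + \sqrt{824}\right) + 8952\right) 4220 = \left(\left(- \frac{8}{9} + 2 \sqrt{206}\right) + 8952\right) 4220 = \left(\frac{80560}{9} + 2 \sqrt{206}\right) 4220 = \frac{339963200}{9} + 8440 \sqrt{206}$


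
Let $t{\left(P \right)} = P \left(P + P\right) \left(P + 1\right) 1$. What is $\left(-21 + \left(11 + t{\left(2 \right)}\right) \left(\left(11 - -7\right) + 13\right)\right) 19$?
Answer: $20216$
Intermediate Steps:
$t{\left(P \right)} = 2 P^{2} \left(1 + P\right)$ ($t{\left(P \right)} = P 2 P \left(1 + P\right) 1 = 2 P^{2} \left(1 + P\right) 1 = 2 P^{2} \left(1 + P\right)$)
$\left(-21 + \left(11 + t{\left(2 \right)}\right) \left(\left(11 - -7\right) + 13\right)\right) 19 = \left(-21 + \left(11 + 2 \cdot 2^{2} \left(1 + 2\right)\right) \left(\left(11 - -7\right) + 13\right)\right) 19 = \left(-21 + \left(11 + 2 \cdot 4 \cdot 3\right) \left(\left(11 + 7\right) + 13\right)\right) 19 = \left(-21 + \left(11 + 24\right) \left(18 + 13\right)\right) 19 = \left(-21 + 35 \cdot 31\right) 19 = \left(-21 + 1085\right) 19 = 1064 \cdot 19 = 20216$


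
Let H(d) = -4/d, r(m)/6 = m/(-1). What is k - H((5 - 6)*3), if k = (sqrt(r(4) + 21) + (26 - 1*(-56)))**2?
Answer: 20159/3 + 164*I*sqrt(3) ≈ 6719.7 + 284.06*I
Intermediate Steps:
r(m) = -6*m (r(m) = 6*(m/(-1)) = 6*(m*(-1)) = 6*(-m) = -6*m)
k = (82 + I*sqrt(3))**2 (k = (sqrt(-6*4 + 21) + (26 - 1*(-56)))**2 = (sqrt(-24 + 21) + (26 + 56))**2 = (sqrt(-3) + 82)**2 = (I*sqrt(3) + 82)**2 = (82 + I*sqrt(3))**2 ≈ 6721.0 + 284.06*I)
k - H((5 - 6)*3) = (82 + I*sqrt(3))**2 - (-4)/((5 - 6)*3) = (82 + I*sqrt(3))**2 - (-4)/((-1*3)) = (82 + I*sqrt(3))**2 - (-4)/(-3) = (82 + I*sqrt(3))**2 - (-4)*(-1)/3 = (82 + I*sqrt(3))**2 - 1*4/3 = (82 + I*sqrt(3))**2 - 4/3 = -4/3 + (82 + I*sqrt(3))**2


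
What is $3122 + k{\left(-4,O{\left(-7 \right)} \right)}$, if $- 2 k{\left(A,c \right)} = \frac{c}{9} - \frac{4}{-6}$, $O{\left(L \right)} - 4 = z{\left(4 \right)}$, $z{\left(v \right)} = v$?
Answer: $\frac{28091}{9} \approx 3121.2$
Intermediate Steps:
$O{\left(L \right)} = 8$ ($O{\left(L \right)} = 4 + 4 = 8$)
$k{\left(A,c \right)} = - \frac{1}{3} - \frac{c}{18}$ ($k{\left(A,c \right)} = - \frac{\frac{c}{9} - \frac{4}{-6}}{2} = - \frac{c \frac{1}{9} - - \frac{2}{3}}{2} = - \frac{\frac{c}{9} + \frac{2}{3}}{2} = - \frac{\frac{2}{3} + \frac{c}{9}}{2} = - \frac{1}{3} - \frac{c}{18}$)
$3122 + k{\left(-4,O{\left(-7 \right)} \right)} = 3122 - \frac{7}{9} = \frac{28091}{9}$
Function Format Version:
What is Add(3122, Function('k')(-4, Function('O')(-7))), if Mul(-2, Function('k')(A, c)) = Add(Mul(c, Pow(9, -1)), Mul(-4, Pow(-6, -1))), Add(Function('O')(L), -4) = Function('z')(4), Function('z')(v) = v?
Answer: Rational(28091, 9) ≈ 3121.2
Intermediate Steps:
Function('O')(L) = 8 (Function('O')(L) = Add(4, 4) = 8)
Function('k')(A, c) = Add(Rational(-1, 3), Mul(Rational(-1, 18), c)) (Function('k')(A, c) = Mul(Rational(-1, 2), Add(Mul(c, Pow(9, -1)), Mul(-4, Pow(-6, -1)))) = Mul(Rational(-1, 2), Add(Mul(c, Rational(1, 9)), Mul(-4, Rational(-1, 6)))) = Mul(Rational(-1, 2), Add(Mul(Rational(1, 9), c), Rational(2, 3))) = Mul(Rational(-1, 2), Add(Rational(2, 3), Mul(Rational(1, 9), c))) = Add(Rational(-1, 3), Mul(Rational(-1, 18), c)))
Add(3122, Function('k')(-4, Function('O')(-7))) = Add(3122, Add(Rational(-1, 3), Mul(Rational(-1, 18), 8))) = Add(3122, Add(Rational(-1, 3), Rational(-4, 9))) = Add(3122, Rational(-7, 9)) = Rational(28091, 9)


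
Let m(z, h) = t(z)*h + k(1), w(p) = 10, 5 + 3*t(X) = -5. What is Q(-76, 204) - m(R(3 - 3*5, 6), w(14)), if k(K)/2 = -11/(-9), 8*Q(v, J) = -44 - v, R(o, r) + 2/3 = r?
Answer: 314/9 ≈ 34.889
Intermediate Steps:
t(X) = -10/3 (t(X) = -5/3 + (⅓)*(-5) = -5/3 - 5/3 = -10/3)
R(o, r) = -⅔ + r
Q(v, J) = -11/2 - v/8 (Q(v, J) = (-44 - v)/8 = -11/2 - v/8)
k(K) = 22/9 (k(K) = 2*(-11/(-9)) = 2*(-11*(-⅑)) = 2*(11/9) = 22/9)
m(z, h) = 22/9 - 10*h/3 (m(z, h) = -10*h/3 + 22/9 = 22/9 - 10*h/3)
Q(-76, 204) - m(R(3 - 3*5, 6), w(14)) = (-11/2 - ⅛*(-76)) - (22/9 - 10/3*10) = (-11/2 + 19/2) - (22/9 - 100/3) = 4 - 1*(-278/9) = 4 + 278/9 = 314/9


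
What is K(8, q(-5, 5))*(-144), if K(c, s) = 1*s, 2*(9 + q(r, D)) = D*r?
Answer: 3096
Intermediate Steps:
q(r, D) = -9 + D*r/2 (q(r, D) = -9 + (D*r)/2 = -9 + D*r/2)
K(c, s) = s
K(8, q(-5, 5))*(-144) = (-9 + (½)*5*(-5))*(-144) = (-9 - 25/2)*(-144) = -43/2*(-144) = 3096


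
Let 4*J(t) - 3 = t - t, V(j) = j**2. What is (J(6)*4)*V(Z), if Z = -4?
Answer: 48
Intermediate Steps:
J(t) = 3/4 (J(t) = 3/4 + (t - t)/4 = 3/4 + (1/4)*0 = 3/4 + 0 = 3/4)
(J(6)*4)*V(Z) = ((3/4)*4)*(-4)**2 = 3*16 = 48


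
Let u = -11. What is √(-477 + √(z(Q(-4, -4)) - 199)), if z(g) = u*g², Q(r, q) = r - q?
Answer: √(-477 + I*√199) ≈ 0.3229 + 21.843*I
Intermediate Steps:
z(g) = -11*g²
√(-477 + √(z(Q(-4, -4)) - 199)) = √(-477 + √(-11*(-4 - 1*(-4))² - 199)) = √(-477 + √(-11*(-4 + 4)² - 199)) = √(-477 + √(-11*0² - 199)) = √(-477 + √(-11*0 - 199)) = √(-477 + √(0 - 199)) = √(-477 + √(-199)) = √(-477 + I*√199)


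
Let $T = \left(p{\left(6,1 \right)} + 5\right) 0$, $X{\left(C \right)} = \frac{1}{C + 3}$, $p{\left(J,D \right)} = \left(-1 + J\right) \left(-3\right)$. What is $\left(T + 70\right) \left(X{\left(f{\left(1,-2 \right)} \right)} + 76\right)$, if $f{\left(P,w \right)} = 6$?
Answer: $\frac{47950}{9} \approx 5327.8$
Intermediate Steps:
$p{\left(J,D \right)} = 3 - 3 J$
$X{\left(C \right)} = \frac{1}{3 + C}$
$T = 0$ ($T = \left(\left(3 - 18\right) + 5\right) 0 = \left(-15 + 5\right) 0 = \left(-10\right) 0 = 0$)
$\left(T + 70\right) \left(X{\left(f{\left(1,-2 \right)} \right)} + 76\right) = \left(0 + 70\right) \left(\frac{1}{3 + 6} + 76\right) = 70 \left(\frac{1}{9} + 76\right) = 70 \cdot \frac{685}{9} = \frac{47950}{9}$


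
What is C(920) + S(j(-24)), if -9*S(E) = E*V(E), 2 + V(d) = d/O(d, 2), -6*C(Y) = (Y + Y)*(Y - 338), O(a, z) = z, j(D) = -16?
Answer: -1606480/9 ≈ -1.7850e+5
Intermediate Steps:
C(Y) = -Y*(-338 + Y)/3 (C(Y) = -(Y + Y)*(Y - 338)/6 = -2*Y*(-338 + Y)/6 = -Y*(-338 + Y)/3)
V(d) = -2 + d/2
S(E) = -E*(-2 + E/2)/9
C(920) + S(j(-24)) = (⅓)*920*(338 - 1*920) + (1/18)*(-16)*(4 - 1*(-16)) = (⅓)*920*(338 - 920) + (1/18)*(-16)*(4 + 16) = (⅓)*920*(-582) + (1/18)*(-16)*20 = -178480 - 160/9 = -1606480/9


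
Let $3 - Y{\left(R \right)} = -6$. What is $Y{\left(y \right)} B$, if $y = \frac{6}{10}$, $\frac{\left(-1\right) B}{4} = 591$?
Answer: $-21276$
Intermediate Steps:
$B = -2364$ ($B = \left(-4\right) 591 = -2364$)
$y = \frac{3}{5}$ ($y = 6 \cdot \frac{1}{10} = \frac{3}{5} \approx 0.6$)
$Y{\left(R \right)} = 9$ ($Y{\left(R \right)} = 3 - -6 = 3 + 6 = 9$)
$Y{\left(y \right)} B = 9 \left(-2364\right) = -21276$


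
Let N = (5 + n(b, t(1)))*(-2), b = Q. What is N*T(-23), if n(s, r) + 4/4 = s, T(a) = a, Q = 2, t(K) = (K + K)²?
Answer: 276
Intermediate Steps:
t(K) = 4*K² (t(K) = (2*K)² = 4*K²)
b = 2
n(s, r) = -1 + s
N = -12 (N = (5 + (-1 + 2))*(-2) = (5 + 1)*(-2) = 6*(-2) = -12)
N*T(-23) = -12*(-23) = 276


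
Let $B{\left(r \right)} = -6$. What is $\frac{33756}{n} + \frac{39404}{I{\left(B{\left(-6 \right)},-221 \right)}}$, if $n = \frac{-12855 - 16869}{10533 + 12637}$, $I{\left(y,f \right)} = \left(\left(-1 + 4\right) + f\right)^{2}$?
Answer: $- \frac{774346031083}{29429237} \approx -26312.0$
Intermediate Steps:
$I{\left(y,f \right)} = \left(3 + f\right)^{2}$
$n = - \frac{14862}{11585}$ ($n = - \frac{29724}{23170} = \left(-29724\right) \frac{1}{23170} = - \frac{14862}{11585} \approx -1.2829$)
$\frac{33756}{n} + \frac{39404}{I{\left(B{\left(-6 \right)},-221 \right)}} = \frac{33756}{- \frac{14862}{11585}} + \frac{39404}{\left(3 - 221\right)^{2}} = 33756 \left(- \frac{11585}{14862}\right) + \frac{39404}{\left(-218\right)^{2}} = - \frac{65177210}{2477} + \frac{39404}{47524} = - \frac{65177210}{2477} + 39404 \cdot \frac{1}{47524} = - \frac{65177210}{2477} + \frac{9851}{11881} = - \frac{774346031083}{29429237}$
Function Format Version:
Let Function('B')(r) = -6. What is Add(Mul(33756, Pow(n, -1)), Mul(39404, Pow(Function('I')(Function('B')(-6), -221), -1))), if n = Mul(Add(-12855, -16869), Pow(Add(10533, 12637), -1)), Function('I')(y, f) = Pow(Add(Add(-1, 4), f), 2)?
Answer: Rational(-774346031083, 29429237) ≈ -26312.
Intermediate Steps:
Function('I')(y, f) = Pow(Add(3, f), 2)
n = Rational(-14862, 11585) (n = Mul(-29724, Pow(23170, -1)) = Mul(-29724, Rational(1, 23170)) = Rational(-14862, 11585) ≈ -1.2829)
Add(Mul(33756, Pow(n, -1)), Mul(39404, Pow(Function('I')(Function('B')(-6), -221), -1))) = Add(Mul(33756, Pow(Rational(-14862, 11585), -1)), Mul(39404, Pow(Pow(Add(3, -221), 2), -1))) = Add(Mul(33756, Rational(-11585, 14862)), Mul(39404, Pow(Pow(-218, 2), -1))) = Add(Rational(-65177210, 2477), Mul(39404, Pow(47524, -1))) = Add(Rational(-65177210, 2477), Mul(39404, Rational(1, 47524))) = Add(Rational(-65177210, 2477), Rational(9851, 11881)) = Rational(-774346031083, 29429237)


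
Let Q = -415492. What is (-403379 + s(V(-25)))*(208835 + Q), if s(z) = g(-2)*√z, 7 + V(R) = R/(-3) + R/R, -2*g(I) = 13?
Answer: 83361094003 + 2686541*√21/6 ≈ 8.3363e+10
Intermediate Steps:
g(I) = -13/2 (g(I) = -½*13 = -13/2)
V(R) = -6 - R/3 (V(R) = -7 + (R/(-3) + R/R) = -7 + (R*(-⅓) + 1) = -7 + (-R/3 + 1) = -7 + (1 - R/3) = -6 - R/3)
s(z) = -13*√z/2
(-403379 + s(V(-25)))*(208835 + Q) = (-403379 - 13*√(-6 - ⅓*(-25))/2)*(208835 - 415492) = (-403379 - 13*√(-6 + 25/3)/2)*(-206657) = (-403379 - 13*√21/6)*(-206657) = 83361094003 + 2686541*√21/6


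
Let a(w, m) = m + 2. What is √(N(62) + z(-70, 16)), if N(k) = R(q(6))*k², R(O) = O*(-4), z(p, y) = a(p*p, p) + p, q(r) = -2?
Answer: √30614 ≈ 174.97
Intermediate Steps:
a(w, m) = 2 + m
z(p, y) = 2 + 2*p (z(p, y) = (2 + p) + p = 2 + 2*p)
R(O) = -4*O
N(k) = 8*k² (N(k) = (-4*(-2))*k² = 8*k²)
√(N(62) + z(-70, 16)) = √(8*62² + (2 + 2*(-70))) = √(8*3844 + (2 - 140)) = √(30752 - 138) = √30614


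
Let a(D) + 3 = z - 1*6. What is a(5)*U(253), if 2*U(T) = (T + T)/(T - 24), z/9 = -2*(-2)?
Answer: 6831/229 ≈ 29.830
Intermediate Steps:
z = 36 (z = 9*(-2*(-2)) = 9*4 = 36)
U(T) = T/(-24 + T) (U(T) = ((T + T)/(T - 24))/2 = ((2*T)/(-24 + T))/2 = (2*T/(-24 + T))/2 = T/(-24 + T))
a(D) = 27 (a(D) = -3 + (36 - 1*6) = -3 + (36 - 6) = -3 + 30 = 27)
a(5)*U(253) = 27*(253/(-24 + 253)) = 27*(253/229) = 6831/229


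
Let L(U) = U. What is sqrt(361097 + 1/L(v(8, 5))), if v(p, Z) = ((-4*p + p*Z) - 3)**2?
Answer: sqrt(9027426)/5 ≈ 600.91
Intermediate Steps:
v(p, Z) = (-3 - 4*p + Z*p)**2 (v(p, Z) = ((-4*p + Z*p) - 3)**2 = (-3 - 4*p + Z*p)**2)
sqrt(361097 + 1/L(v(8, 5))) = sqrt(361097 + 1/((3 + 4*8 - 1*5*8)**2)) = sqrt(361097 + 1/((3 + 32 - 40)**2)) = sqrt(361097 + 1/((-5)**2)) = sqrt(361097 + 1/25) = sqrt(9027426/25) = sqrt(9027426)/5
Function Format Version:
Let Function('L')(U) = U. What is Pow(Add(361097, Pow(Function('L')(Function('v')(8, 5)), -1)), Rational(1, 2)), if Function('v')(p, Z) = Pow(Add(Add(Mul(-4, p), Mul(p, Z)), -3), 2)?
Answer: Mul(Rational(1, 5), Pow(9027426, Rational(1, 2))) ≈ 600.91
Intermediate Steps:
Function('v')(p, Z) = Pow(Add(-3, Mul(-4, p), Mul(Z, p)), 2) (Function('v')(p, Z) = Pow(Add(Add(Mul(-4, p), Mul(Z, p)), -3), 2) = Pow(Add(-3, Mul(-4, p), Mul(Z, p)), 2))
Pow(Add(361097, Pow(Function('L')(Function('v')(8, 5)), -1)), Rational(1, 2)) = Pow(Add(361097, Pow(Pow(Add(3, Mul(4, 8), Mul(-1, 5, 8)), 2), -1)), Rational(1, 2)) = Pow(Add(361097, Pow(Pow(Add(3, 32, -40), 2), -1)), Rational(1, 2)) = Pow(Add(361097, Pow(Pow(-5, 2), -1)), Rational(1, 2)) = Pow(Add(361097, Pow(25, -1)), Rational(1, 2)) = Pow(Add(361097, Rational(1, 25)), Rational(1, 2)) = Pow(Rational(9027426, 25), Rational(1, 2)) = Mul(Rational(1, 5), Pow(9027426, Rational(1, 2)))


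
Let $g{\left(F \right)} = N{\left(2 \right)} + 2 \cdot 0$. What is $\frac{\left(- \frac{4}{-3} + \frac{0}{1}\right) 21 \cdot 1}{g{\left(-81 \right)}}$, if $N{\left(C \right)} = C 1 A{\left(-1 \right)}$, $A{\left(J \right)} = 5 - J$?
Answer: $\frac{7}{3} \approx 2.3333$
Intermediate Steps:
$N{\left(C \right)} = 6 C$ ($N{\left(C \right)} = C 1 \left(5 - -1\right) = C \left(5 + 1\right) = C 6 = 6 C$)
$g{\left(F \right)} = 12$ ($g{\left(F \right)} = 6 \cdot 2 + 2 \cdot 0 = 12 + 0 = 12$)
$\frac{\left(- \frac{4}{-3} + \frac{0}{1}\right) 21 \cdot 1}{g{\left(-81 \right)}} = \frac{\left(- \frac{4}{-3} + \frac{0}{1}\right) 21 \cdot 1}{12} = \left(\left(-4\right) \left(- \frac{1}{3}\right) + 0 \cdot 1\right) 21 \cdot 1 \cdot \frac{1}{12} = \left(\frac{4}{3} + 0\right) 21 \cdot 1 \cdot \frac{1}{12} = \frac{4}{3} \cdot 21 \cdot 1 \cdot \frac{1}{12} = 28 \cdot 1 \cdot \frac{1}{12} = 28 \cdot \frac{1}{12} = \frac{7}{3}$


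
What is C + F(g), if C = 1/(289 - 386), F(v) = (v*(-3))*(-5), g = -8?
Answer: -11641/97 ≈ -120.01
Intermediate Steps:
F(v) = 15*v (F(v) = -3*v*(-5) = 15*v)
C = -1/97 (C = 1/(-97) = -1/97 ≈ -0.010309)
C + F(g) = -1/97 + 15*(-8) = -1/97 - 120 = -11641/97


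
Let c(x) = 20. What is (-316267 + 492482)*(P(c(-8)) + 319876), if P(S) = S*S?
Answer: 56437435340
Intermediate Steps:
P(S) = S²
(-316267 + 492482)*(P(c(-8)) + 319876) = (-316267 + 492482)*(20² + 319876) = 176215*(400 + 319876) = 176215*320276 = 56437435340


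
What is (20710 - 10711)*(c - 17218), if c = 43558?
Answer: 263373660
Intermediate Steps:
(20710 - 10711)*(c - 17218) = (20710 - 10711)*(43558 - 17218) = 9999*26340 = 263373660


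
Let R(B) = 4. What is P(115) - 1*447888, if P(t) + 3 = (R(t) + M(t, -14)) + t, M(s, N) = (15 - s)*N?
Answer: -446372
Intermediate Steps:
M(s, N) = N*(15 - s)
P(t) = -209 + 15*t (P(t) = -3 + ((4 - 14*(15 - t)) + t) = -3 + ((4 + (-210 + 14*t)) + t) = -3 + ((-206 + 14*t) + t) = -3 + (-206 + 15*t) = -209 + 15*t)
P(115) - 1*447888 = (-209 + 15*115) - 1*447888 = (-209 + 1725) - 447888 = 1516 - 447888 = -446372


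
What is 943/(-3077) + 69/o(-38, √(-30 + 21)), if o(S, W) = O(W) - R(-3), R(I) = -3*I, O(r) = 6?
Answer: -71714/3077 ≈ -23.306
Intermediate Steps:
o(S, W) = -3 (o(S, W) = 6 - (-3)*(-3) = 6 - 1*9 = 6 - 9 = -3)
943/(-3077) + 69/o(-38, √(-30 + 21)) = 943/(-3077) + 69/(-3) = 943*(-1/3077) + 69*(-⅓) = -943/3077 - 23 = -71714/3077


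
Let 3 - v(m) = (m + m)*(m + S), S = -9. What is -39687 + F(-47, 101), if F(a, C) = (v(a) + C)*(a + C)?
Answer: -318327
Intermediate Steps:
v(m) = 3 - 2*m*(-9 + m) (v(m) = 3 - (m + m)*(m - 9) = 3 - 2*m*(-9 + m))
F(a, C) = (C + a)*(3 + C - 2*a**2 + 18*a) (F(a, C) = ((3 - 2*a**2 + 18*a) + C)*(a + C) = (3 + C - 2*a**2 + 18*a)*(C + a) = (C + a)*(3 + C - 2*a**2 + 18*a))
-39687 + F(-47, 101) = -39687 + (101**2 + 101*(-47) + 101*(3 - 2*(-47)**2 + 18*(-47)) - 47*(3 - 2*(-47)**2 + 18*(-47))) = -39687 + (10201 - 4747 + 101*(3 - 2*2209 - 846) - 47*(3 - 2*2209 - 846)) = -39687 + (10201 - 4747 + 101*(3 - 4418 - 846) - 47*(3 - 4418 - 846)) = -39687 + (10201 - 4747 + 101*(-5261) - 47*(-5261)) = -39687 + (10201 - 4747 - 531361 + 247267) = -39687 - 278640 = -318327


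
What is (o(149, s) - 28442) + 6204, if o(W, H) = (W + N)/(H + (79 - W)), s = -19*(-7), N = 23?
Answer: -1400822/63 ≈ -22235.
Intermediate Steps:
s = 133
o(W, H) = (23 + W)/(79 + H - W) (o(W, H) = (W + 23)/(H + (79 - W)) = (23 + W)/(79 + H - W))
(o(149, s) - 28442) + 6204 = ((23 + 149)/(79 + 133 - 1*149) - 28442) + 6204 = (172/(79 + 133 - 149) - 28442) + 6204 = (172/63 - 28442) + 6204 = -1791674/63 + 6204 = -1400822/63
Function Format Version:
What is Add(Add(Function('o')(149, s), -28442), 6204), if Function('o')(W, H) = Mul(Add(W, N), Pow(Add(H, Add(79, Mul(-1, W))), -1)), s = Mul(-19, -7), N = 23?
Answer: Rational(-1400822, 63) ≈ -22235.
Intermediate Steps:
s = 133
Function('o')(W, H) = Mul(Pow(Add(79, H, Mul(-1, W)), -1), Add(23, W)) (Function('o')(W, H) = Mul(Add(W, 23), Pow(Add(H, Add(79, Mul(-1, W))), -1)) = Mul(Add(23, W), Pow(Add(79, H, Mul(-1, W)), -1)) = Mul(Pow(Add(79, H, Mul(-1, W)), -1), Add(23, W)))
Add(Add(Function('o')(149, s), -28442), 6204) = Add(Add(Mul(Pow(Add(79, 133, Mul(-1, 149)), -1), Add(23, 149)), -28442), 6204) = Add(Add(Mul(Pow(Add(79, 133, -149), -1), 172), -28442), 6204) = Add(Add(Mul(Pow(63, -1), 172), -28442), 6204) = Add(Add(Mul(Rational(1, 63), 172), -28442), 6204) = Add(Add(Rational(172, 63), -28442), 6204) = Add(Rational(-1791674, 63), 6204) = Rational(-1400822, 63)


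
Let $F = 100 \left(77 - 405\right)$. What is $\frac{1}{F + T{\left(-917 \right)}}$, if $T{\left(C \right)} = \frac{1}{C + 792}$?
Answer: $- \frac{125}{4100001} \approx -3.0488 \cdot 10^{-5}$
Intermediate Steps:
$T{\left(C \right)} = \frac{1}{792 + C}$
$F = -32800$ ($F = 100 \left(-328\right) = -32800$)
$\frac{1}{F + T{\left(-917 \right)}} = \frac{1}{-32800 + \frac{1}{792 - 917}} = \frac{1}{-32800 + \frac{1}{-125}} = \frac{1}{-32800 - \frac{1}{125}} = \frac{1}{- \frac{4100001}{125}} = - \frac{125}{4100001}$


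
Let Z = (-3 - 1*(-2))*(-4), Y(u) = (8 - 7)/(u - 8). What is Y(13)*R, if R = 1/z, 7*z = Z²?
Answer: 7/80 ≈ 0.087500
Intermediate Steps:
Y(u) = 1/(-8 + u)
Z = 4 (Z = (-3 + 2)*(-4) = -1*(-4) = 4)
z = 16/7 (z = (⅐)*4² = (⅐)*16 = 16/7 ≈ 2.2857)
R = 7/16 (R = 1/(16/7) = 7/16 ≈ 0.43750)
Y(13)*R = (7/16)/(-8 + 13) = (7/16)/5 = (⅕)*(7/16) = 7/80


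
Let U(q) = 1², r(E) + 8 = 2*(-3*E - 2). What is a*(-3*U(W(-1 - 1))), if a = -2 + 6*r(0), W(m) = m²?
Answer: 222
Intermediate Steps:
r(E) = -12 - 6*E (r(E) = -8 + 2*(-3*E - 2) = -8 + 2*(-2 - 3*E) = -8 + (-4 - 6*E) = -12 - 6*E)
U(q) = 1
a = -74 (a = -2 + 6*(-12 - 6*0) = -2 + 6*(-12 + 0) = -2 + 6*(-12) = -2 - 72 = -74)
a*(-3*U(W(-1 - 1))) = -(-222) = -74*(-3) = 222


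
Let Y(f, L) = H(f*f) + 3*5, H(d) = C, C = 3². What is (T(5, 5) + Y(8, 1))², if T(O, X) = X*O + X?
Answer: 2916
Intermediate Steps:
C = 9
H(d) = 9
Y(f, L) = 24 (Y(f, L) = 9 + 3*5 = 9 + 15 = 24)
T(O, X) = X + O*X (T(O, X) = O*X + X = X + O*X)
(T(5, 5) + Y(8, 1))² = (5*(1 + 5) + 24)² = (5*6 + 24)² = (30 + 24)² = 54² = 2916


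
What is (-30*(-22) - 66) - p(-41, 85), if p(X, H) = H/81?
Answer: 48029/81 ≈ 592.95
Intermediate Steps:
p(X, H) = H/81 (p(X, H) = H*(1/81) = H/81)
(-30*(-22) - 66) - p(-41, 85) = (-30*(-22) - 66) - 85/81 = (660 - 66) - 1*85/81 = 594 - 85/81 = 48029/81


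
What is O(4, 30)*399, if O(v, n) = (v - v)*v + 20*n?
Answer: 239400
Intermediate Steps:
O(v, n) = 20*n (O(v, n) = 0*v + 20*n = 0 + 20*n = 20*n)
O(4, 30)*399 = (20*30)*399 = 600*399 = 239400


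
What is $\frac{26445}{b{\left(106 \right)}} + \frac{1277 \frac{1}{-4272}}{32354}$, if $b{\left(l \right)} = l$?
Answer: $\frac{1827564800399}{7325463264} \approx 249.48$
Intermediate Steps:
$\frac{26445}{b{\left(106 \right)}} + \frac{1277 \frac{1}{-4272}}{32354} = \frac{26445}{106} + \frac{1277 \frac{1}{-4272}}{32354} = 26445 \cdot \frac{1}{106} + 1277 \left(- \frac{1}{4272}\right) \frac{1}{32354} = \frac{26445}{106} - \frac{1277}{138216288} = \frac{1827564800399}{7325463264}$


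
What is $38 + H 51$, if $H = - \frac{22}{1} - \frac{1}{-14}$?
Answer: $- \frac{15125}{14} \approx -1080.4$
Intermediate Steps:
$H = - \frac{307}{14}$ ($H = \left(-22\right) 1 - - \frac{1}{14} = -22 + \frac{1}{14} = - \frac{307}{14} \approx -21.929$)
$38 + H 51 = 38 - \frac{15657}{14} = - \frac{15125}{14}$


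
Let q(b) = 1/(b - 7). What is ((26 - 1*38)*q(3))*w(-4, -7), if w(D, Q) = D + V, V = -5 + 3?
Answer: -18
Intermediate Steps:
V = -2
q(b) = 1/(-7 + b)
w(D, Q) = -2 + D (w(D, Q) = D - 2 = -2 + D)
((26 - 1*38)*q(3))*w(-4, -7) = ((26 - 1*38)/(-7 + 3))*(-2 - 4) = ((26 - 38)/(-4))*(-6) = -12*(-¼)*(-6) = 3*(-6) = -18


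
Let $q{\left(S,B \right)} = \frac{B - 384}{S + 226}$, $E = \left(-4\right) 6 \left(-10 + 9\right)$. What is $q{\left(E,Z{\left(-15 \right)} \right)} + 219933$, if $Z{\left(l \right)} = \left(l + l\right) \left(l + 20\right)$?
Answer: $\frac{27491358}{125} \approx 2.1993 \cdot 10^{5}$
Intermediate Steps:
$Z{\left(l \right)} = 2 l \left(20 + l\right)$
$E = 24$ ($E = \left(-24\right) \left(-1\right) = 24$)
$q{\left(S,B \right)} = \frac{-384 + B}{226 + S}$
$q{\left(E,Z{\left(-15 \right)} \right)} + 219933 = \frac{-384 + 2 \left(-15\right) \left(20 - 15\right)}{226 + 24} + 219933 = \frac{-384 + 2 \left(-15\right) 5}{250} + 219933 = \frac{-384 - 150}{250} + 219933 = \frac{1}{250} \left(-534\right) + 219933 = - \frac{267}{125} + 219933 = \frac{27491358}{125}$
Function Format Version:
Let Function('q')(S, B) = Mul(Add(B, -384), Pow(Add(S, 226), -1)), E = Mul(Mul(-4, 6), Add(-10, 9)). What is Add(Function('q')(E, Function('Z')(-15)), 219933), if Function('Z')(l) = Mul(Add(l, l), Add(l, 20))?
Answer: Rational(27491358, 125) ≈ 2.1993e+5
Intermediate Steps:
Function('Z')(l) = Mul(2, l, Add(20, l)) (Function('Z')(l) = Mul(Mul(2, l), Add(20, l)) = Mul(2, l, Add(20, l)))
E = 24 (E = Mul(-24, -1) = 24)
Function('q')(S, B) = Mul(Pow(Add(226, S), -1), Add(-384, B)) (Function('q')(S, B) = Mul(Add(-384, B), Pow(Add(226, S), -1)) = Mul(Pow(Add(226, S), -1), Add(-384, B)))
Add(Function('q')(E, Function('Z')(-15)), 219933) = Add(Mul(Pow(Add(226, 24), -1), Add(-384, Mul(2, -15, Add(20, -15)))), 219933) = Add(Mul(Pow(250, -1), Add(-384, Mul(2, -15, 5))), 219933) = Add(Mul(Rational(1, 250), Add(-384, -150)), 219933) = Add(Mul(Rational(1, 250), -534), 219933) = Add(Rational(-267, 125), 219933) = Rational(27491358, 125)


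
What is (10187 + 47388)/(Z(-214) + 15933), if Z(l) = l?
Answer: 57575/15719 ≈ 3.6628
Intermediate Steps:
(10187 + 47388)/(Z(-214) + 15933) = (10187 + 47388)/(-214 + 15933) = 57575/15719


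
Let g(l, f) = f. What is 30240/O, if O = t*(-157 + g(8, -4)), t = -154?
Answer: 2160/1771 ≈ 1.2197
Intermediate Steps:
O = 24794 (O = -154*(-157 - 4) = -154*(-161) = 24794)
30240/O = 30240/24794 = 30240*(1/24794) = 2160/1771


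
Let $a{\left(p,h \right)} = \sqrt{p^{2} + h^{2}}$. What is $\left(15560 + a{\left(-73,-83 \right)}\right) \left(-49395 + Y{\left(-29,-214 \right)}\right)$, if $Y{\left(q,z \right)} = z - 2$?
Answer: $-771947160 - 49611 \sqrt{12218} \approx -7.7743 \cdot 10^{8}$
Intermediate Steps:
$Y{\left(q,z \right)} = -2 + z$
$a{\left(p,h \right)} = \sqrt{h^{2} + p^{2}}$
$\left(15560 + a{\left(-73,-83 \right)}\right) \left(-49395 + Y{\left(-29,-214 \right)}\right) = \left(15560 + \sqrt{\left(-83\right)^{2} + \left(-73\right)^{2}}\right) \left(-49395 - 216\right) = \left(15560 + \sqrt{6889 + 5329}\right) \left(-49395 - 216\right) = \left(15560 + \sqrt{12218}\right) \left(-49611\right) = -771947160 - 49611 \sqrt{12218}$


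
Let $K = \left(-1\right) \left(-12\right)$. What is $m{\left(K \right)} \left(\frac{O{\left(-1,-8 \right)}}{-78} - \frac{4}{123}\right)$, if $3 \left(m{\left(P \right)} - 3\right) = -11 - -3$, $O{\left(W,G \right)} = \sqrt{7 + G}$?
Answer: $- \frac{4}{369} - \frac{i}{234} \approx -0.01084 - 0.0042735 i$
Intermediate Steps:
$K = 12$
$m{\left(P \right)} = \frac{1}{3}$ ($m{\left(P \right)} = 3 + \frac{-11 - -3}{3} = 3 + \frac{-11 + 3}{3} = 3 + \frac{1}{3} \left(-8\right) = 3 - \frac{8}{3} = \frac{1}{3}$)
$m{\left(K \right)} \left(\frac{O{\left(-1,-8 \right)}}{-78} - \frac{4}{123}\right) = \frac{\frac{\sqrt{7 - 8}}{-78} - \frac{4}{123}}{3} = \frac{\sqrt{-1} \left(- \frac{1}{78}\right) - \frac{4}{123}}{3} = \frac{i \left(- \frac{1}{78}\right) - \frac{4}{123}}{3} = \frac{- \frac{i}{78} - \frac{4}{123}}{3} = \frac{- \frac{4}{123} - \frac{i}{78}}{3} = - \frac{4}{369} - \frac{i}{234}$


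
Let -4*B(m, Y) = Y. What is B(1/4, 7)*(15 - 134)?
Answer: 833/4 ≈ 208.25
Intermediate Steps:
B(m, Y) = -Y/4
B(1/4, 7)*(15 - 134) = (-1/4*7)*(15 - 134) = -7/4*(-119) = 833/4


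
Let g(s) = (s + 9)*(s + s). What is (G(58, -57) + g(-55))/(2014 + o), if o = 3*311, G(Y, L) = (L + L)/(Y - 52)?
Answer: 5041/2947 ≈ 1.7106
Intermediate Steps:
g(s) = 2*s*(9 + s) (g(s) = (9 + s)*(2*s) = 2*s*(9 + s))
G(Y, L) = 2*L/(-52 + Y) (G(Y, L) = (2*L)/(-52 + Y) = 2*L/(-52 + Y))
o = 933
(G(58, -57) + g(-55))/(2014 + o) = (2*(-57)/(-52 + 58) + 2*(-55)*(9 - 55))/(2014 + 933) = (2*(-57)/6 + 2*(-55)*(-46))/2947 = (2*(-57)*(1/6) + 5060)*(1/2947) = (-19 + 5060)*(1/2947) = 5041*(1/2947) = 5041/2947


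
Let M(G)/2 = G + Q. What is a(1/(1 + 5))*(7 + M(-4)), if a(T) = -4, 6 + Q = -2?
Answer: 68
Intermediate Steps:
Q = -8 (Q = -6 - 2 = -8)
M(G) = -16 + 2*G (M(G) = 2*(G - 8) = 2*(-8 + G) = -16 + 2*G)
a(1/(1 + 5))*(7 + M(-4)) = -4*(7 + (-16 + 2*(-4))) = -4*(7 + (-16 - 8)) = -4*(7 - 24) = -4*(-17) = 68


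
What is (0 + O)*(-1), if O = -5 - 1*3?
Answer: 8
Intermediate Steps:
O = -8 (O = -5 - 3 = -8)
(0 + O)*(-1) = (0 - 8)*(-1) = -8*(-1) = 8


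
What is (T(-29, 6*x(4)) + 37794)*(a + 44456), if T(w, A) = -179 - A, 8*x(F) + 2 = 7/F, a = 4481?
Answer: 29452390891/16 ≈ 1.8408e+9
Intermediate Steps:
x(F) = -¼ + 7/(8*F) (x(F) = -¼ + (7/F)/8 = -¼ + 7/(8*F))
(T(-29, 6*x(4)) + 37794)*(a + 44456) = ((-179 - 6*(⅛)*(7 - 2*4)/4) + 37794)*(4481 + 44456) = ((-179 - 6*(⅛)*(¼)*(7 - 8)) + 37794)*48937 = ((-179 - 6*(⅛)*(¼)*(-1)) + 37794)*48937 = ((-179 - 6*(-1)/32) + 37794)*48937 = ((-179 - 1*(-3/16)) + 37794)*48937 = ((-179 + 3/16) + 37794)*48937 = (-2861/16 + 37794)*48937 = (601843/16)*48937 = 29452390891/16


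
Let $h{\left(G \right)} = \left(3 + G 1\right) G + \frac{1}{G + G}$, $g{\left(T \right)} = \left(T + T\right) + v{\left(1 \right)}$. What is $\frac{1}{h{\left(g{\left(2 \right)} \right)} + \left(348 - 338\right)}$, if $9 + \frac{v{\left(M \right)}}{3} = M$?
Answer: $\frac{40}{13999} \approx 0.0028573$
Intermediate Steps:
$v{\left(M \right)} = -27 + 3 M$
$g{\left(T \right)} = -24 + 2 T$ ($g{\left(T \right)} = \left(T + T\right) + \left(-27 + 3 \cdot 1\right) = 2 T + \left(-27 + 3\right) = 2 T - 24 = -24 + 2 T$)
$h{\left(G \right)} = \frac{1}{2 G} + G \left(3 + G\right)$ ($h{\left(G \right)} = \left(3 + G\right) G + \frac{1}{2 G} = G \left(3 + G\right) + \frac{1}{2 G} = \frac{1}{2 G} + G \left(3 + G\right)$)
$\frac{1}{h{\left(g{\left(2 \right)} \right)} + \left(348 - 338\right)} = \frac{1}{\left(\left(-24 + 2 \cdot 2\right)^{2} + \frac{1}{2 \left(-24 + 2 \cdot 2\right)} + 3 \left(-24 + 2 \cdot 2\right)\right) + \left(348 - 338\right)} = \frac{1}{\left(\left(-24 + 4\right)^{2} + \frac{1}{2 \left(-24 + 4\right)} + 3 \left(-24 + 4\right)\right) + \left(348 - 338\right)} = \frac{1}{\left(\left(-20\right)^{2} + \frac{1}{2 \left(-20\right)} + 3 \left(-20\right)\right) + 10} = \frac{1}{\left(400 + \frac{1}{2} \left(- \frac{1}{20}\right) - 60\right) + 10} = \frac{1}{\left(400 - \frac{1}{40} - 60\right) + 10} = \frac{1}{\frac{13599}{40} + 10} = \frac{1}{\frac{13999}{40}} = \frac{40}{13999}$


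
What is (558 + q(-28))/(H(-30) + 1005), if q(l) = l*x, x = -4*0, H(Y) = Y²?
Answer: 186/635 ≈ 0.29291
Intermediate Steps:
x = 0
q(l) = 0 (q(l) = l*0 = 0)
(558 + q(-28))/(H(-30) + 1005) = (558 + 0)/((-30)² + 1005) = 558/(900 + 1005) = 558/1905 = 558*(1/1905) = 186/635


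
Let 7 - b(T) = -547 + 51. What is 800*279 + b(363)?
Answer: 223703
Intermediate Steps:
b(T) = 503 (b(T) = 7 - (-547 + 51) = 7 - 1*(-496) = 7 + 496 = 503)
800*279 + b(363) = 800*279 + 503 = 223200 + 503 = 223703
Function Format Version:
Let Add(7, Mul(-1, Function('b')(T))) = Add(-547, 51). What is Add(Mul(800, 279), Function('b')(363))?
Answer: 223703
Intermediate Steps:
Function('b')(T) = 503 (Function('b')(T) = Add(7, Mul(-1, Add(-547, 51))) = Add(7, Mul(-1, -496)) = Add(7, 496) = 503)
Add(Mul(800, 279), Function('b')(363)) = Add(Mul(800, 279), 503) = Add(223200, 503) = 223703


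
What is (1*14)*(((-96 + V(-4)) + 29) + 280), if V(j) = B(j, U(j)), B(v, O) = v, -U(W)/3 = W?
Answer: 2926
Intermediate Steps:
U(W) = -3*W
V(j) = j
(1*14)*(((-96 + V(-4)) + 29) + 280) = (1*14)*(((-96 - 4) + 29) + 280) = 14*((-100 + 29) + 280) = 14*(-71 + 280) = 14*209 = 2926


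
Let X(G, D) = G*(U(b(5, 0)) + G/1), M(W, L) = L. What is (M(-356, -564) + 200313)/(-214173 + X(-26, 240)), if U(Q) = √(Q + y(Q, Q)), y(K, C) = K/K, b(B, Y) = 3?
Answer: -66583/71183 ≈ -0.93538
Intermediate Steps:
y(K, C) = 1
U(Q) = √(1 + Q) (U(Q) = √(Q + 1) = √(1 + Q))
X(G, D) = G*(2 + G) (X(G, D) = G*(√(1 + 3) + G/1) = G*(√4 + G*1) = G*(2 + G))
(M(-356, -564) + 200313)/(-214173 + X(-26, 240)) = (-564 + 200313)/(-214173 - 26*(2 - 26)) = 199749/(-214173 - 26*(-24)) = 199749/(-214173 + 624) = 199749/(-213549) = 199749*(-1/213549) = -66583/71183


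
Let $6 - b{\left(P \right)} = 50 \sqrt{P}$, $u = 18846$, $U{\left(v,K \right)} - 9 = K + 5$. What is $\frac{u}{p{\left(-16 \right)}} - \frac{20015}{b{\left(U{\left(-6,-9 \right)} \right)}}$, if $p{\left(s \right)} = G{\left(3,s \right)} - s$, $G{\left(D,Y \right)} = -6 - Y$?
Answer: $\frac{59504721}{81016} + \frac{500375 \sqrt{5}}{6232} \approx 914.02$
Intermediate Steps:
$U{\left(v,K \right)} = 14 + K$ ($U{\left(v,K \right)} = 9 + \left(K + 5\right) = 9 + \left(5 + K\right) = 14 + K$)
$b{\left(P \right)} = 6 - 50 \sqrt{P}$
$p{\left(s \right)} = -6 - 2 s$ ($p{\left(s \right)} = \left(-6 - s\right) - s = -6 - 2 s$)
$\frac{u}{p{\left(-16 \right)}} - \frac{20015}{b{\left(U{\left(-6,-9 \right)} \right)}} = \frac{18846}{-6 - -32} - \frac{20015}{6 - 50 \sqrt{14 - 9}} = \frac{18846}{-6 + 32} - \frac{20015}{6 - 50 \sqrt{5}} = \frac{18846}{26} - \frac{20015}{6 - 50 \sqrt{5}} = 18846 \cdot \frac{1}{26} - \frac{20015}{6 - 50 \sqrt{5}} = \frac{9423}{13} - \frac{20015}{6 - 50 \sqrt{5}}$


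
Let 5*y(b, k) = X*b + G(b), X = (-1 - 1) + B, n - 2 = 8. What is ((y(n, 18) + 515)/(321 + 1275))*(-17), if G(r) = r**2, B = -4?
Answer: -8891/1596 ≈ -5.5708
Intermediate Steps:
n = 10 (n = 2 + 8 = 10)
X = -6 (X = (-1 - 1) - 4 = -2 - 4 = -6)
y(b, k) = -6*b/5 + b**2/5 (y(b, k) = (-6*b + b**2)/5 = (b**2 - 6*b)/5 = -6*b/5 + b**2/5)
((y(n, 18) + 515)/(321 + 1275))*(-17) = (((1/5)*10*(-6 + 10) + 515)/(321 + 1275))*(-17) = (((1/5)*10*4 + 515)/1596)*(-17) = ((8 + 515)*(1/1596))*(-17) = (523*(1/1596))*(-17) = (523/1596)*(-17) = -8891/1596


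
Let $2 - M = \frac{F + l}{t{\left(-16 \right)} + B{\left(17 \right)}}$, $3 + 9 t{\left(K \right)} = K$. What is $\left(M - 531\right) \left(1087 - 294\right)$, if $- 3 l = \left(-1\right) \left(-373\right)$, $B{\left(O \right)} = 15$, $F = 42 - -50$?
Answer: $- \frac{48430889}{116} \approx -4.1751 \cdot 10^{5}$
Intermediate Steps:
$F = 92$ ($F = 42 + 50 = 92$)
$t{\left(K \right)} = - \frac{1}{3} + \frac{K}{9}$
$l = - \frac{373}{3}$ ($l = - \frac{\left(-1\right) \left(-373\right)}{3} = \left(- \frac{1}{3}\right) 373 = - \frac{373}{3} \approx -124.33$)
$M = \frac{523}{116}$ ($M = 2 - \frac{92 - \frac{373}{3}}{\left(- \frac{1}{3} + \frac{1}{9} \left(-16\right)\right) + 15} = 2 - - \frac{97}{3 \left(\left(- \frac{1}{3} - \frac{16}{9}\right) + 15\right)} = 2 - - \frac{97}{3 \left(- \frac{19}{9} + 15\right)} = 2 - - \frac{97}{3 \cdot \frac{116}{9}} = 2 - \left(- \frac{97}{3}\right) \frac{9}{116} = 2 - - \frac{291}{116} = 2 + \frac{291}{116} = \frac{523}{116} \approx 4.5086$)
$\left(M - 531\right) \left(1087 - 294\right) = \left(\frac{523}{116} - 531\right) \left(1087 - 294\right) = \left(\frac{523}{116} - 531\right) 793 = \left(- \frac{61073}{116}\right) 793 = - \frac{48430889}{116}$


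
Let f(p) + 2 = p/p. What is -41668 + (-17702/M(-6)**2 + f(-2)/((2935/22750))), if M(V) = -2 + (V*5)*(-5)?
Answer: -267931265569/6428824 ≈ -41677.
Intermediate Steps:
f(p) = -1 (f(p) = -2 + p/p = -2 + 1 = -1)
M(V) = -2 - 25*V (M(V) = -2 + (5*V)*(-5) = -2 - 25*V)
-41668 + (-17702/M(-6)**2 + f(-2)/((2935/22750))) = -41668 + (-17702/(-2 - 25*(-6))**2 - 1/(2935/22750)) = -41668 + (-17702/(-2 + 150)**2 - 1/(2935*(1/22750))) = -41668 + (-17702/(148**2) - 1/587/4550) = -41668 + (-17702/21904 - 1*4550/587) = -41668 + (-17702*1/21904 - 4550/587) = -41668 + (-8851/10952 - 4550/587) = -41668 - 55027137/6428824 = -267931265569/6428824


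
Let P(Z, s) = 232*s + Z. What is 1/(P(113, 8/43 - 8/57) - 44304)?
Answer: -2451/108286157 ≈ -2.2634e-5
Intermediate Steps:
P(Z, s) = Z + 232*s
1/(P(113, 8/43 - 8/57) - 44304) = 1/((113 + 232*(8/43 - 8/57)) - 44304) = 1/((113 + 232*(112/2451)) - 44304) = 1/((113 + 25984/2451) - 44304) = 1/(302947/2451 - 44304) = 1/(-108286157/2451) = -2451/108286157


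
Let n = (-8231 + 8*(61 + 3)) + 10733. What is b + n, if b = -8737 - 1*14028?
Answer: -19751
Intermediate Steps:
b = -22765 (b = -8737 - 14028 = -22765)
n = 3014 (n = (-8231 + 8*64) + 10733 = (-8231 + 512) + 10733 = -7719 + 10733 = 3014)
b + n = -22765 + 3014 = -19751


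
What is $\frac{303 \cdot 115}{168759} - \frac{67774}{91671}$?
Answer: $- \frac{305303573}{572974307} \approx -0.53284$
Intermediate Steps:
$\frac{303 \cdot 115}{168759} - \frac{67774}{91671} = 34845 \cdot \frac{1}{168759} - \frac{67774}{91671} = \frac{11615}{56253} - \frac{67774}{91671} = - \frac{305303573}{572974307}$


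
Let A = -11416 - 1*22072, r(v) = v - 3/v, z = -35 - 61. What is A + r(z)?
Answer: -1074687/32 ≈ -33584.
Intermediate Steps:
z = -96
A = -33488 (A = -11416 - 22072 = -33488)
A + r(z) = -33488 + (-96 - 3/(-96)) = -33488 + (-96 - 3*(-1/96)) = -33488 + (-96 + 1/32) = -33488 - 3071/32 = -1074687/32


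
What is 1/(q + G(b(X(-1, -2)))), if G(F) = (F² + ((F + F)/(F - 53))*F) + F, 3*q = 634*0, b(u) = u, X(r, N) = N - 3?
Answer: 29/555 ≈ 0.052252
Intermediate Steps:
X(r, N) = -3 + N
q = 0 (q = (634*0)/3 = (⅓)*0 = 0)
G(F) = F + F² + 2*F²/(-53 + F) (G(F) = (F² + ((2*F)/(-53 + F))*F) + F = (F² + (2*F/(-53 + F))*F) + F = (F² + 2*F²/(-53 + F)) + F = F + F² + 2*F²/(-53 + F))
1/(q + G(b(X(-1, -2)))) = 1/(0 + (-3 - 2)*(-53 + (-3 - 2)² - 50*(-3 - 2))/(-53 + (-3 - 2))) = 1/(0 - 5*(-53 + (-5)² - 50*(-5))/(-53 - 5)) = 1/(0 - 5*(-53 + 25 + 250)/(-58)) = 1/(0 - 5*(-1/58)*222) = 1/(0 + 555/29) = 1/(555/29) = 29/555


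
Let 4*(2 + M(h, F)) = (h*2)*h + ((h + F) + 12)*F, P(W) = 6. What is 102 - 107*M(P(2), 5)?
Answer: -18745/4 ≈ -4686.3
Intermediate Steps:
M(h, F) = -2 + h²/2 + F*(12 + F + h)/4 (M(h, F) = -2 + ((h*2)*h + ((h + F) + 12)*F)/4 = -2 + ((2*h)*h + ((F + h) + 12)*F)/4 = -2 + (2*h² + (12 + F + h)*F)/4 = -2 + (2*h² + F*(12 + F + h))/4 = -2 + (h²/2 + F*(12 + F + h)/4) = -2 + h²/2 + F*(12 + F + h)/4)
102 - 107*M(P(2), 5) = 102 - 107*(-2 + (½)*6² + 3*5 + (¼)*5² + (¼)*5*6) = 102 - 107*(-2 + (½)*36 + 15 + (¼)*25 + 15/2) = 102 - 107*(-2 + 18 + 15 + 25/4 + 15/2) = 102 - 107*179/4 = 102 - 19153/4 = -18745/4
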